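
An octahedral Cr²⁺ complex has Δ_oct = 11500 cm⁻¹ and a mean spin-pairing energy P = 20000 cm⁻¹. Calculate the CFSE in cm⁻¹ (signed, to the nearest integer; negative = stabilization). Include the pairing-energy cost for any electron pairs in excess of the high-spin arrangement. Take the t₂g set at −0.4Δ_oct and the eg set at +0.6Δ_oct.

Cr is in group 6, so Cr²⁺ is d⁴ (6 − 2 = 4).
Here Δ_oct < P (11500 < 20000), so the high-spin state is favoured.
That gives t₂g³ eg¹.
Orbital CFSE = -0.6Δ_oct = -0.6 × 11500 = -6900 cm⁻¹.
High-spin has no excess pairs, so no pairing correction applies.

-6900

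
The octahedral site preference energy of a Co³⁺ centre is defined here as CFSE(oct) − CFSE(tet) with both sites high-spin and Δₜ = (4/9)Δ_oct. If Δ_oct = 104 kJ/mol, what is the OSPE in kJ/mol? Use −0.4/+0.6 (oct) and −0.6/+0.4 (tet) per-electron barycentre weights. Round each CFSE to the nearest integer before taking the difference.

-14

Group 9 minus oxidation state +3 gives a d⁶ configuration for Co³⁺.
Octahedral high-spin t2g^4 e_g^2: CFSE = -0.4 × 104 = -42 kJ/mol.
Tetrahedral: e^3 t2^3, CFSE = 3(−0.6) + 3(+0.4) = -0.6Δₜ = -0.6 × (4/9) × 104 = -28 kJ/mol.
Subtracting, OSPE = -42 − (-28) = -14 kJ/mol.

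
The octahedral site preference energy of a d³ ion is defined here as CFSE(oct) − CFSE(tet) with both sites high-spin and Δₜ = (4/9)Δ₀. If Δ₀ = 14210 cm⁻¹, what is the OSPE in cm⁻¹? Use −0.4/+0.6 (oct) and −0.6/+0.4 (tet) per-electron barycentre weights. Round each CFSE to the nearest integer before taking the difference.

In an octahedral site d³ (HS) is t₂g³ eg⁰, giving CFSE(oct) = -1.2Δ₀ = -17052 cm⁻¹.
Tetrahedral e² t₂¹ gives -0.8Δₜ = -0.8 × (4/9) × 14210 = -5052 cm⁻¹.
OSPE = -17052 − (-5052) = -12000 cm⁻¹.

-12000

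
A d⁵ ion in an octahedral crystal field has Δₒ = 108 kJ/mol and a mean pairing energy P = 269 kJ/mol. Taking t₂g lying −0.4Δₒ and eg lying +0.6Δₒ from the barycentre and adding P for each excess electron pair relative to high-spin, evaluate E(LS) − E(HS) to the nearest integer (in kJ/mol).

High-spin d⁵ fills as t₂g³ eg² with CFSE 3(−0.4) + 2(+0.6) = 0.0Δₒ = 0 kJ/mol.
Low-spin: t₂g⁵ eg⁰, orbital CFSE = -2.0Δₒ = -216 kJ/mol; plus 2 excess pairs × P = +538 kJ/mol; total 322 kJ/mol.
The difference is 322 − (0) = 322 kJ/mol, so high-spin lies lower.

322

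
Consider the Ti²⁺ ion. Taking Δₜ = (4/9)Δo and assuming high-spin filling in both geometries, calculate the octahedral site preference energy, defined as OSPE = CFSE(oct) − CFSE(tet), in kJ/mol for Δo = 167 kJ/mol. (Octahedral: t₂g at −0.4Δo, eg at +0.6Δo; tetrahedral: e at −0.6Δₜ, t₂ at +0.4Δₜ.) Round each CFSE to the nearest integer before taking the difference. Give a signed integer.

Ti is in group 4, so Ti²⁺ is d² (4 − 2 = 2).
Octahedral (high-spin): t₂g² eg⁰, CFSE = 2(−0.4) + 0(+0.6) = -0.8Δo = -0.8 × 167 = -134 kJ/mol.
Tetrahedral: e² t₂⁰, CFSE = 2(−0.6) + 0(+0.4) = -1.2Δₜ = -1.2 × (4/9) × 167 = -89 kJ/mol.
OSPE = CFSE(oct) − CFSE(tet) = -134 − (-89) = -45 kJ/mol.

-45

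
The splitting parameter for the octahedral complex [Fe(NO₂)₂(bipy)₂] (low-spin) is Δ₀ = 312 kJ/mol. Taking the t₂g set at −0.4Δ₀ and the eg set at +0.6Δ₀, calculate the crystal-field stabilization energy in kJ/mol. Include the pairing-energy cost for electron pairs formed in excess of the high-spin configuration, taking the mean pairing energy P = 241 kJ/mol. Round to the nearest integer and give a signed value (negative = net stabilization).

-267

Ligand charges: 2×(-1) from NO₂⁻ and 2×(+0) from bipy sum to -2; with overall charge +0, Fe is +2.
Fe sits in group 8; removing 2 electrons leaves Fe²⁺ with 8 − 2 = 6 d electrons.
The d⁶ electrons fill as t₂g⁶ eg⁰.
CFSE(orbital) = 6×(-0.4Δ₀) + 0×(0.6Δ₀) = -2.4Δ₀; with Δ₀ = 312 kJ/mol that is -749 kJ/mol.
High-spin d⁶ would be t₂g⁴ eg² with 1 pair; low-spin has 3, so 2 excess pairs cost +2P = +482 kJ/mol.
Net CFSE = -749 + 482 = -267 kJ/mol.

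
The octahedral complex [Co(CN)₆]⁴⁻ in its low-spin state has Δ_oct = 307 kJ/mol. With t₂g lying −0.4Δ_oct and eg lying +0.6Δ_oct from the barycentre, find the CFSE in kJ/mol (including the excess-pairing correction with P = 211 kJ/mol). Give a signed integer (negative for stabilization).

-342

Each CN⁻ contributes -1; 6 × (-1) = -6. With overall charge -4, Co is in the +2 oxidation state.
Group 9 minus oxidation state +2 gives a d⁷ configuration for Co²⁺.
Configuration: t₂g⁶ eg¹.
The orbital stabilization is -1.8Δ_oct = -1.8 × 307 = -553 kJ/mol.
Relative to high-spin t₂g⁵ eg² (2 paired), the low-spin configuration has 1 additional pair, contributing +1 × 211 = +211 kJ/mol.
Overall CFSE = -553 + 211 = -342 kJ/mol.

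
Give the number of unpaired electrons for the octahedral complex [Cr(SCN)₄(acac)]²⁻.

Ligand charges: 4×(-1) from SCN⁻ and 1×(-1) from acac⁻ sum to -5; with overall charge -2, Cr is +3.
Group 6 minus oxidation state +3 gives a d³ configuration for Cr³⁺.
Configuration: t2g^3 e_g^0, giving 3 unpaired electrons.

3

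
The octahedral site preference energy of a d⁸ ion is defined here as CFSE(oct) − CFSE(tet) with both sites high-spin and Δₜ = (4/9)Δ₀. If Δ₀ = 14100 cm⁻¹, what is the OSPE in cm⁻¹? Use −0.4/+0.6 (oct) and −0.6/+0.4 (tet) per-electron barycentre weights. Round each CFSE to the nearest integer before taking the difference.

-11907

Octahedral (high-spin): t₂g⁶ eg², CFSE = 6(−0.4) + 2(+0.6) = -1.2Δ₀ = -1.2 × 14100 = -16920 cm⁻¹.
Tetrahedral: e⁴ t₂⁴, CFSE = 4(−0.6) + 4(+0.4) = -0.8Δₜ = -0.8 × (4/9) × 14100 = -5013 cm⁻¹.
OSPE = CFSE(oct) − CFSE(tet) = -16920 − (-5013) = -11907 cm⁻¹.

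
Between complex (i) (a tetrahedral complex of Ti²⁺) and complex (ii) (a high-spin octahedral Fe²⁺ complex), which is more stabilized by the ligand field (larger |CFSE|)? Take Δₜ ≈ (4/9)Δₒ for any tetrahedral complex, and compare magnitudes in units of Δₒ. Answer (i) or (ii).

(i)

(i): Group 4 minus oxidation state +2 gives a d² configuration for Ti²⁺; With tetrahedral geometry the complex is necessarily high-spin; e^2 t2^0, CFSE = -1.2Δₜ ≈ -0.53Δₒ.
(ii): Fe²⁺: group 8, so d-count = 8 − 2 = 6; t2g^4 e_g^2, CFSE = -0.4Δₒ.
So (i) has the larger |CFSE|.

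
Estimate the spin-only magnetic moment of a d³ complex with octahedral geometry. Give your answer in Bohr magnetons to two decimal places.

For octahedral d³ the high- and low-spin configurations coincide.
Configuration: t₂g³ eg⁰ → 3 unpaired electrons.
μ(spin-only) = √[3(3+2)] = √15 ≈ 3.87 Bohr magnetons.

3.87 Bohr magnetons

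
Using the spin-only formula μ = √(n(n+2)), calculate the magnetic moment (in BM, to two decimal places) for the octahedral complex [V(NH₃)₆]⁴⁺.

NH₃ is neutral, so the +4 overall charge sits on V: oxidation state +4.
Group 5 minus oxidation state +4 gives a d¹ configuration for V⁴⁺.
Configuration: t2g^1 e_g^0 → 1 unpaired electron.
μ(spin-only) = √[1(1+2)] = √3 ≈ 1.73 BM.

1.73 BM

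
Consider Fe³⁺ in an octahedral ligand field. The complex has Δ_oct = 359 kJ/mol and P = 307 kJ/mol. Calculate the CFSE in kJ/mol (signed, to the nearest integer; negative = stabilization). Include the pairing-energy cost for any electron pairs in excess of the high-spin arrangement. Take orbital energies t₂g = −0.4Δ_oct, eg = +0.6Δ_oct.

-104

Group 8 minus oxidation state +3 gives a d⁵ configuration for Fe³⁺.
Since Δ_oct = 359 kJ/mol > P = 307 kJ/mol, the complex adopts the low-spin configuration.
Filling d⁵ accordingly: t₂g⁵ eg⁰.
Orbital CFSE = -2.0Δ_oct = -2.0 × 359 = -718 kJ/mol.
Excess pairs vs high-spin: 2 − 0 = 2; pairing cost = +614 kJ/mol.
Net CFSE = -718 + 614 = -104 kJ/mol.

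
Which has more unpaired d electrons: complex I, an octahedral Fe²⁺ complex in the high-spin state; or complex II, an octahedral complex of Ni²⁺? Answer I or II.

I

I: Fe²⁺: group 8, so d-count = 8 − 2 = 6; t2g^4 e_g^2 → 4 unpaired.
II: Ni sits in group 10; removing 2 electrons leaves Ni²⁺ with 10 − 2 = 8 d electrons; For octahedral d⁸ the high- and low-spin configurations coincide; t2g^6 e_g^2 → 2 unpaired.
So I has more unpaired electrons.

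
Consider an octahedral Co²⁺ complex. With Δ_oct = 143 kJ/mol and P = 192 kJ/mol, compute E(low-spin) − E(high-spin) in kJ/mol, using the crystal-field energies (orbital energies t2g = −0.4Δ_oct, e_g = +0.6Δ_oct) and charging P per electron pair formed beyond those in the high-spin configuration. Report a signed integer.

49

Co is in group 9, so Co²⁺ is d⁷ (9 − 2 = 7).
In the high-spin limit (t2g^5 e_g^2) the orbital term is -0.8Δ_oct = -114 kJ/mol, with no excess pairing.
Low-spin t2g^6 e_g^1 gives -1.8Δ_oct = -257 kJ/mol, but forming 1 extra pair costs 1P = 192 kJ/mol, so E(LS) = -257 + 192 = -65 kJ/mol.
E(LS) − E(HS) = -65 − (-114) = 49 kJ/mol.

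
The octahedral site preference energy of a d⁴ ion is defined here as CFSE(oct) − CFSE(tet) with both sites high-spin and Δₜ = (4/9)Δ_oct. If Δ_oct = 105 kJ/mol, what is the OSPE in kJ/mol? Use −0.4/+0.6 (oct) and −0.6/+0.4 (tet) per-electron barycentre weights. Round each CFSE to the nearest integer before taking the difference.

-44

Octahedral (high-spin): t₂g³ eg¹, CFSE = 3(−0.4) + 1(+0.6) = -0.6Δ_oct = -0.6 × 105 = -63 kJ/mol.
Tetrahedral: e² t₂², CFSE = 2(−0.6) + 2(+0.4) = -0.4Δₜ = -0.4 × (4/9) × 105 = -19 kJ/mol.
OSPE = -63 − (-19) = -44 kJ/mol.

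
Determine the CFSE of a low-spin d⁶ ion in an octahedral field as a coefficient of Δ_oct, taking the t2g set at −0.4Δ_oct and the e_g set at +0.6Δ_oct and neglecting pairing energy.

Configuration: t2g^6 e_g^0.
CFSE = 6(-0.4Δ_oct) + 0(0.6Δ_oct) = -2.4Δ_oct + 0.0Δ_oct = -2.4Δ_oct.

-2.4 Δ_oct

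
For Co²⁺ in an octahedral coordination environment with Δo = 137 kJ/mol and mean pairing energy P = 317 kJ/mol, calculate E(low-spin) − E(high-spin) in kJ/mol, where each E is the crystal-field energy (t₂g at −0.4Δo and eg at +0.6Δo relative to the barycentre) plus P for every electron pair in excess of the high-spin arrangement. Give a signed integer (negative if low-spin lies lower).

Co²⁺: group 9, so d-count = 9 − 2 = 7.
High-spin: t₂g⁵ eg², CFSE = -0.8Δo = -110 kJ/mol.
For low-spin the configuration is t₂g⁶ eg¹: orbital energy -1.8 × 137 = -247 kJ/mol, and 1 additional pair relative to high-spin adds 317 kJ/mol, giving 70 kJ/mol.
The difference is 70 − (-110) = 180 kJ/mol, so high-spin lies lower.

180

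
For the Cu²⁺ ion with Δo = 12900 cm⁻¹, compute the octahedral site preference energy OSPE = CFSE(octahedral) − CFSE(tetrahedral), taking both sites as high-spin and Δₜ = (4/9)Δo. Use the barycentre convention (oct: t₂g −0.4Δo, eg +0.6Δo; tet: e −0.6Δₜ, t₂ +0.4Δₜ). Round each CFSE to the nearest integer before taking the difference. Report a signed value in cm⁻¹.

Cu is in group 11, so Cu²⁺ is d⁹ (11 − 2 = 9).
Octahedral high-spin t2g^6 e_g^3: CFSE = -0.6 × 12900 = -7740 cm⁻¹.
Tetrahedral: e^4 t2^5, CFSE = 4(−0.6) + 5(+0.4) = -0.4Δₜ = -0.4 × (4/9) × 12900 = -2293 cm⁻¹.
OSPE = CFSE(oct) − CFSE(tet) = -7740 − (-2293) = -5447 cm⁻¹.

-5447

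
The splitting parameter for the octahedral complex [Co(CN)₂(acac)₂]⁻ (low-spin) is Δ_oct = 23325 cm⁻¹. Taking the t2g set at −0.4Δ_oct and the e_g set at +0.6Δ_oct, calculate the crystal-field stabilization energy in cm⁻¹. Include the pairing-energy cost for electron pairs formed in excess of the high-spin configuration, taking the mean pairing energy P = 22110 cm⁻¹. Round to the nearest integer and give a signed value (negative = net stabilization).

Ligand charges: 2×(-1) from CN⁻ and 2×(-1) from acac⁻ sum to -4; with overall charge -1, Co is +3.
Co³⁺: group 9, so d-count = 9 − 3 = 6.
Configuration: t2g^6 e_g^0.
CFSE(orbital) = 6×(-0.4Δ_oct) + 0×(0.6Δ_oct) = -2.4Δ_oct; with Δ_oct = 23325 cm⁻¹ that is -55980 cm⁻¹.
Relative to high-spin t2g^4 e_g^2 (1 paired), the low-spin configuration has 2 additional pairs, contributing +2 × 22110 = +44220 cm⁻¹.
Combining: -55980 + 44220 = -11760 cm⁻¹.

-11760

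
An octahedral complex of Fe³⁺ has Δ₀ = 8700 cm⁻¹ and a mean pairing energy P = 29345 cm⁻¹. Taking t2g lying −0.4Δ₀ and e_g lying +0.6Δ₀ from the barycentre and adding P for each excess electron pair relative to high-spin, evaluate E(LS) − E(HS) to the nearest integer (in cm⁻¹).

Fe sits in group 8; removing 3 electrons leaves Fe³⁺ with 8 − 3 = 5 d electrons.
In the high-spin limit (t2g^3 e_g^2) the orbital term is 0.0Δ₀ = 0 cm⁻¹, with no excess pairing.
Low-spin t2g^5 e_g^0 gives -2.0Δ₀ = -17400 cm⁻¹, but forming 2 extra pairs costs 2P = 58690 cm⁻¹, so E(LS) = -17400 + 58690 = 41290 cm⁻¹.
E(LS) − E(HS) = 41290 − (0) = 41290 cm⁻¹.

41290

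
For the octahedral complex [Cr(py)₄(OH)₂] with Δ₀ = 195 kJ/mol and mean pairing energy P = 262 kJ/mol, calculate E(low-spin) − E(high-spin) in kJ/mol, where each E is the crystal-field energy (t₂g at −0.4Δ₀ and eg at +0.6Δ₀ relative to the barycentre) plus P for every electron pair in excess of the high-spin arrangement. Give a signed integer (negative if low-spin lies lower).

Ligand charges: 4×(+0) from py and 2×(-1) from OH⁻ sum to -2; with overall charge +0, Cr is +2.
Cr is in group 6, so Cr²⁺ is d⁴ (6 − 2 = 4).
High-spin d⁴ fills as t₂g³ eg¹ with CFSE 3(−0.4) + 1(+0.6) = -0.6Δ₀ = -117 kJ/mol.
For low-spin the configuration is t₂g⁴ eg⁰: orbital energy -1.6 × 195 = -312 kJ/mol, and 1 additional pair relative to high-spin adds 262 kJ/mol, giving -50 kJ/mol.
Thus E(LS) − E(HS) = 67 kJ/mol.

67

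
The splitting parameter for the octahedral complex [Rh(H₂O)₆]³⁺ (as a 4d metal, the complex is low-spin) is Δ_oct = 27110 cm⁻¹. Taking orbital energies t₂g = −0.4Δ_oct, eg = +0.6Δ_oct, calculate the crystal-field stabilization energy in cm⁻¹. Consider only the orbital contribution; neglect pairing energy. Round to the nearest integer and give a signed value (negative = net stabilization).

H₂O is neutral, so the +3 overall charge sits on Rh: oxidation state +3.
Rh³⁺: group 9, so d-count = 9 − 3 = 6.
Electron filling gives t₂g⁶ eg⁰.
CFSE(orbital) = 6×(-0.4Δ_oct) + 0×(0.6Δ_oct) = -2.4Δ_oct; with Δ_oct = 27110 cm⁻¹ that is -65064 cm⁻¹.

-65064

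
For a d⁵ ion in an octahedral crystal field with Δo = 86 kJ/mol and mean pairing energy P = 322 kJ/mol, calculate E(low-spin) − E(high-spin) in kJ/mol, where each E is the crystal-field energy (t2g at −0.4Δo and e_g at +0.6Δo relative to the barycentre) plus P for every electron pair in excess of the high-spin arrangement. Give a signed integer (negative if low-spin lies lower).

In the high-spin limit (t2g^3 e_g^2) the orbital term is 0.0Δo = 0 kJ/mol, with no excess pairing.
For low-spin the configuration is t2g^5 e_g^0: orbital energy -2.0 × 86 = -172 kJ/mol, and 2 additional pairs relative to high-spin add 644 kJ/mol, giving 472 kJ/mol.
Thus E(LS) − E(HS) = 472 kJ/mol.

472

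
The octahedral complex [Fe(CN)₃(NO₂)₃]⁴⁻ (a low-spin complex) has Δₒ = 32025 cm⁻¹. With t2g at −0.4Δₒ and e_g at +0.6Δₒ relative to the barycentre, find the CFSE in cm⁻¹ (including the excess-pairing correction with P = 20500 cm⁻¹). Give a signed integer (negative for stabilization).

-35860

Ligand charges: 3×(-1) from CN⁻ and 3×(-1) from NO₂⁻ sum to -6; with overall charge -4, Fe is +2.
Fe sits in group 8; removing 2 electrons leaves Fe²⁺ with 8 − 2 = 6 d electrons.
The d⁶ electrons fill as t2g^6 e_g^0.
CFSE(orbital) = 6×(-0.4Δₒ) + 0×(0.6Δₒ) = -2.4Δₒ; with Δₒ = 32025 cm⁻¹ that is -76860 cm⁻¹.
High-spin d⁶ would be t2g^4 e_g^2 with 1 pair; low-spin has 3, so 2 excess pairs cost +2P = +41000 cm⁻¹.
Combining: -76860 + 41000 = -35860 cm⁻¹.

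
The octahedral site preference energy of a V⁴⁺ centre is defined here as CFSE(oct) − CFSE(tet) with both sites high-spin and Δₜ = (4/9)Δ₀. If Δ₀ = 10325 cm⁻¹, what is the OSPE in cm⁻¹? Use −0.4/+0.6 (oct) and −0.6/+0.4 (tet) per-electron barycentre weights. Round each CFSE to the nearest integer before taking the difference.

V is in group 5, so V⁴⁺ is d¹ (5 − 4 = 1).
Octahedral high-spin t2g^1 e_g^0: CFSE = -0.4 × 10325 = -4130 cm⁻¹.
Tetrahedral e^1 t2^0 gives -0.6Δₜ = -0.6 × (4/9) × 10325 = -2753 cm⁻¹.
Subtracting, OSPE = -4130 − (-2753) = -1377 cm⁻¹.

-1377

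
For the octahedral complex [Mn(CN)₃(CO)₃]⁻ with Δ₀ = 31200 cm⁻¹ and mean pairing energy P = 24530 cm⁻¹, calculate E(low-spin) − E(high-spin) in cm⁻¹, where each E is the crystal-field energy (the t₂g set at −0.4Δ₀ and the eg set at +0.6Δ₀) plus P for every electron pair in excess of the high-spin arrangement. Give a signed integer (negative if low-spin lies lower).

-13340

Ligand charges: 3×(-1) from CN⁻ and 3×(+0) from CO sum to -3; with overall charge -1, Mn is +2.
Mn is in group 7, so Mn²⁺ is d⁵ (7 − 2 = 5).
High-spin d⁵ fills as t₂g³ eg² with CFSE 3(−0.4) + 2(+0.6) = 0.0Δ₀ = 0 cm⁻¹.
Low-spin t₂g⁵ eg⁰ gives -2.0Δ₀ = -62400 cm⁻¹, but forming 2 extra pairs costs 2P = 49060 cm⁻¹, so E(LS) = -62400 + 49060 = -13340 cm⁻¹.
E(LS) − E(HS) = -13340 − (0) = -13340 cm⁻¹.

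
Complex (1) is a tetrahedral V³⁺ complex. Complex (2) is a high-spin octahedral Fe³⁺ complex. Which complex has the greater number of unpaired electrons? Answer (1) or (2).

(1): V is in group 5, so V³⁺ is d² (5 − 3 = 2); Tetrahedral splitting is small, so the complex is high-spin; e² t₂⁰ → 2 unpaired.
(2): Fe sits in group 8; removing 3 electrons leaves Fe³⁺ with 8 − 3 = 5 d electrons; t₂g³ eg² → 5 unpaired.
So (2) has more unpaired electrons.

(2)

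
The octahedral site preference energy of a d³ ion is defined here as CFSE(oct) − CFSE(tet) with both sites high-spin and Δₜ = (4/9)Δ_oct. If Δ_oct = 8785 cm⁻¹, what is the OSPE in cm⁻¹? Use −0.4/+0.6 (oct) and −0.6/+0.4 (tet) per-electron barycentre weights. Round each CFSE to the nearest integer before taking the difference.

-7418

Octahedral high-spin t₂g³ eg⁰: CFSE = -1.2 × 8785 = -10542 cm⁻¹.
In a tetrahedral site the filling is e² t₂¹: CFSE(tet) = -0.8Δₜ = -0.8 × (4/9)(8785) = -3124 cm⁻¹.
OSPE = CFSE(oct) − CFSE(tet) = -10542 − (-3124) = -7418 cm⁻¹.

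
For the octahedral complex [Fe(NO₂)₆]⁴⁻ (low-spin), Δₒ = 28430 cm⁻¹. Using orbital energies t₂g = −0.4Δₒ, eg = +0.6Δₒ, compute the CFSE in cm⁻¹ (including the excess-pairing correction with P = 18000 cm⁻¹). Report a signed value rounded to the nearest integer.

Each NO₂⁻ contributes -1; 6 × (-1) = -6. With overall charge -4, Fe is in the +2 oxidation state.
Fe is in group 8, so Fe²⁺ is d⁶ (8 − 2 = 6).
Configuration: t₂g⁶ eg⁰.
The orbital stabilization is -2.4Δₒ = -2.4 × 28430 = -68232 cm⁻¹.
Relative to high-spin t₂g⁴ eg² (1 paired), the low-spin configuration has 2 additional pairs, contributing +2 × 18000 = +36000 cm⁻¹.
Combining: -68232 + 36000 = -32232 cm⁻¹.

-32232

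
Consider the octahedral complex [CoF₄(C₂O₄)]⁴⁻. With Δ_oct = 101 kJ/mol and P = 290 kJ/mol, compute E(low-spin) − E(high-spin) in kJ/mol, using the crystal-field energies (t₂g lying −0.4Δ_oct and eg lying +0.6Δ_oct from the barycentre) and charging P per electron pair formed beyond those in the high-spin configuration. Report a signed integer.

Ligand charges: 4×(-1) from F⁻ and 1×(-2) from C₂O₄²⁻ sum to -6; with overall charge -4, Co is +2.
Co sits in group 9; removing 2 electrons leaves Co²⁺ with 9 − 2 = 7 d electrons.
High-spin d⁷ fills as t₂g⁵ eg² with CFSE 5(−0.4) + 2(+0.6) = -0.8Δ_oct = -81 kJ/mol.
Low-spin: t₂g⁶ eg¹, orbital CFSE = -1.8Δ_oct = -182 kJ/mol; plus 1 excess pair × P = +290 kJ/mol; total 108 kJ/mol.
Thus E(LS) − E(HS) = 189 kJ/mol.

189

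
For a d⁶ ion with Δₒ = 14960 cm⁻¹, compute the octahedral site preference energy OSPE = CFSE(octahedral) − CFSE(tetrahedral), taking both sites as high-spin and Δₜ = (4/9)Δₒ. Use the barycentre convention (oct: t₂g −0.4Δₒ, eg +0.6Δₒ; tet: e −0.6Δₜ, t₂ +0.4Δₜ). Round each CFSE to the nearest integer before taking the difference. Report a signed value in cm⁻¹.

-1995

Octahedral (high-spin): t₂g⁴ eg², CFSE = 4(−0.4) + 2(+0.6) = -0.4Δₒ = -0.4 × 14960 = -5984 cm⁻¹.
In a tetrahedral site the filling is e³ t₂³: CFSE(tet) = -0.6Δₜ = -0.6 × (4/9)(14960) = -3989 cm⁻¹.
OSPE = -5984 − (-3989) = -1995 cm⁻¹.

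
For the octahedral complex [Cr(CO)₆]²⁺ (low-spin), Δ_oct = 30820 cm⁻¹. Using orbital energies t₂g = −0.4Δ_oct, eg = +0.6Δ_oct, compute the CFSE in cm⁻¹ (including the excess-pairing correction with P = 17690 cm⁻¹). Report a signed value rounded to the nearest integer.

CO is neutral, so the +2 overall charge sits on Cr: oxidation state +2.
Cr²⁺: group 6, so d-count = 6 − 2 = 4.
Electron filling gives t₂g⁴ eg⁰.
Orbital CFSE = 4(-0.4) + 0(0.6) = -1.6Δ_oct = -1.6 × 30820 = -49312 cm⁻¹.
Relative to high-spin t₂g³ eg¹ (0 paired), the low-spin configuration has 1 additional pair, contributing +1 × 17690 = +17690 cm⁻¹.
Overall CFSE = -49312 + 17690 = -31622 cm⁻¹.

-31622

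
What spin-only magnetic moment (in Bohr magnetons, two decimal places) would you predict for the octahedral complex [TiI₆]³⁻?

Each I⁻ contributes -1; 6 × (-1) = -6. With overall charge -3, Ti is in the +3 oxidation state.
Ti³⁺: group 4, so d-count = 4 − 3 = 1.
Configuration: t2g^1 e_g^0 → 1 unpaired electron.
μ(spin-only) = √[1(1+2)] = √3 ≈ 1.73 Bohr magnetons.

1.73 Bohr magnetons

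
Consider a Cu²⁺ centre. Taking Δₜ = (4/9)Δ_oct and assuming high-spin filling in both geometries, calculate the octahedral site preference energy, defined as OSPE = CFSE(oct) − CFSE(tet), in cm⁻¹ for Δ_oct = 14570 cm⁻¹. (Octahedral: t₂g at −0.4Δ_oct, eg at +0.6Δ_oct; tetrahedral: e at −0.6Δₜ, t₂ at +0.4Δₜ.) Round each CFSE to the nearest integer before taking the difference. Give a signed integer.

-6152

Cu²⁺: group 11, so d-count = 11 − 2 = 9.
Octahedral (high-spin): t2g^6 e_g^3, CFSE = 6(−0.4) + 3(+0.6) = -0.6Δ_oct = -0.6 × 14570 = -8742 cm⁻¹.
Tetrahedral e^4 t2^5 gives -0.4Δₜ = -0.4 × (4/9) × 14570 = -2590 cm⁻¹.
Subtracting, OSPE = -8742 − (-2590) = -6152 cm⁻¹.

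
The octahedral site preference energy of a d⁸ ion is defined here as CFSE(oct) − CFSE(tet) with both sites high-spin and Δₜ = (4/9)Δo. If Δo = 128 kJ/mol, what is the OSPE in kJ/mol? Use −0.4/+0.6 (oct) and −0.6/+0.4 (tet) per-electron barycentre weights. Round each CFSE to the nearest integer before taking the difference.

-108

Octahedral high-spin t₂g⁶ eg²: CFSE = -1.2 × 128 = -154 kJ/mol.
Tetrahedral e⁴ t₂⁴ gives -0.8Δₜ = -0.8 × (4/9) × 128 = -46 kJ/mol.
OSPE = CFSE(oct) − CFSE(tet) = -154 − (-46) = -108 kJ/mol.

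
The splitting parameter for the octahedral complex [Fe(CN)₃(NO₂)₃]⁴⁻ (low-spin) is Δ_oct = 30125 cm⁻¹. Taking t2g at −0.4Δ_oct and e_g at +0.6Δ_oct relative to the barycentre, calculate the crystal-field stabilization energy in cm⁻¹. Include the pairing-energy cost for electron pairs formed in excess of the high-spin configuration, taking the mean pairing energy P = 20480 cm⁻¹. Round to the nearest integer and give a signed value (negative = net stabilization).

-31340

Ligand charges: 3×(-1) from CN⁻ and 3×(-1) from NO₂⁻ sum to -6; with overall charge -4, Fe is +2.
Fe²⁺: group 8, so d-count = 8 − 2 = 6.
Electron filling gives t2g^6 e_g^0.
Orbital CFSE = 6(-0.4) + 0(0.6) = -2.4Δ_oct = -2.4 × 30125 = -72300 cm⁻¹.
Relative to high-spin t2g^4 e_g^2 (1 paired), the low-spin configuration has 2 additional pairs, contributing +2 × 20480 = +40960 cm⁻¹.
Combining: -72300 + 40960 = -31340 cm⁻¹.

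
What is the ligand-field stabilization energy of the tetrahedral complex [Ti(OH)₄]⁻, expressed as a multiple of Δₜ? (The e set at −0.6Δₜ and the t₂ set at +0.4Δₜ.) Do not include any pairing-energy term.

Each OH⁻ contributes -1; 4 × (-1) = -4. With overall charge -1, Ti is in the +3 oxidation state.
Ti sits in group 4; removing 3 electrons leaves Ti³⁺ with 4 − 3 = 1 d electrons.
Tetrahedral splitting is small, so the complex is high-spin.
Configuration: e¹ t₂⁰.
CFSE = 1(-0.6Δₜ) + 0(0.4Δₜ) = -0.6Δₜ + 0.0Δₜ = -0.6Δₜ.

-0.6 Δₜ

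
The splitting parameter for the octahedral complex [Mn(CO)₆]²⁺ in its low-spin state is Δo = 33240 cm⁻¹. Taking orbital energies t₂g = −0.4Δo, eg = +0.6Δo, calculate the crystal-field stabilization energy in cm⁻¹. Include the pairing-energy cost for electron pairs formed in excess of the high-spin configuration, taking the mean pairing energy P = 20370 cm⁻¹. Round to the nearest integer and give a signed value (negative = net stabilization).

CO is neutral, so the +2 overall charge sits on Mn: oxidation state +2.
Group 7 minus oxidation state +2 gives a d⁵ configuration for Mn²⁺.
Configuration: t₂g⁵ eg⁰.
Orbital CFSE = 5(-0.4) + 0(0.6) = -2.0Δo = -2.0 × 33240 = -66480 cm⁻¹.
Pairing penalty: 2 pairs vs 0 in the high-spin reference → 2 extra × P = 40740 cm⁻¹.
Combining: -66480 + 40740 = -25740 cm⁻¹.

-25740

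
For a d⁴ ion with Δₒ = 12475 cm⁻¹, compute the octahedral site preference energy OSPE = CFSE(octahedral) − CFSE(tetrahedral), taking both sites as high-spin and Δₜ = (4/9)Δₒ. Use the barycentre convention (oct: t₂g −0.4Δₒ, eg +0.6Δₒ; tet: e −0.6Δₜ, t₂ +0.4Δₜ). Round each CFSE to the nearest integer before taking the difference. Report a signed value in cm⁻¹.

In an octahedral site d⁴ (HS) is t₂g³ eg¹, giving CFSE(oct) = -0.6Δₒ = -7485 cm⁻¹.
In a tetrahedral site the filling is e² t₂²: CFSE(tet) = -0.4Δₜ = -0.4 × (4/9)(12475) = -2218 cm⁻¹.
Subtracting, OSPE = -7485 − (-2218) = -5267 cm⁻¹.

-5267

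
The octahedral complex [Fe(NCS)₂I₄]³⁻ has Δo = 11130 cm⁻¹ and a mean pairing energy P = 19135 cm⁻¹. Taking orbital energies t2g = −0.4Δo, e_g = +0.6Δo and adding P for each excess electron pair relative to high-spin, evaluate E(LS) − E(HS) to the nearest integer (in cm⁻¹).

Ligand charges: 2×(-1) from NCS⁻ and 4×(-1) from I⁻ sum to -6; with overall charge -3, Fe is +3.
Fe is in group 8, so Fe³⁺ is d⁵ (8 − 3 = 5).
High-spin d⁵ fills as t2g^3 e_g^2 with CFSE 3(−0.4) + 2(+0.6) = 0.0Δo = 0 cm⁻¹.
Low-spin t2g^5 e_g^0 gives -2.0Δo = -22260 cm⁻¹, but forming 2 extra pairs costs 2P = 38270 cm⁻¹, so E(LS) = -22260 + 38270 = 16010 cm⁻¹.
E(LS) − E(HS) = 16010 − (0) = 16010 cm⁻¹.

16010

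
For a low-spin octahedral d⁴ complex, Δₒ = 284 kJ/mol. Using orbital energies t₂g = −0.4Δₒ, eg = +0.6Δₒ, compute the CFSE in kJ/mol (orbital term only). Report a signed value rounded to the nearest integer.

-454

Electron filling gives t₂g⁴ eg⁰.
CFSE(orbital) = 4×(-0.4Δₒ) + 0×(0.6Δₒ) = -1.6Δₒ; with Δₒ = 284 kJ/mol that is -454 kJ/mol.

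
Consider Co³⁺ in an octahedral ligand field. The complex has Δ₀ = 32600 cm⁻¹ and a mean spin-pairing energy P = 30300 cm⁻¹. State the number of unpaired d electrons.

Co is in group 9, so Co³⁺ is d⁶ (9 − 3 = 6).
Δ₀ > P, so pairing is preferred: the ground state is low-spin.
Filling d⁶ accordingly: t2g^6 e_g^0.
Unpaired electrons: 0.

0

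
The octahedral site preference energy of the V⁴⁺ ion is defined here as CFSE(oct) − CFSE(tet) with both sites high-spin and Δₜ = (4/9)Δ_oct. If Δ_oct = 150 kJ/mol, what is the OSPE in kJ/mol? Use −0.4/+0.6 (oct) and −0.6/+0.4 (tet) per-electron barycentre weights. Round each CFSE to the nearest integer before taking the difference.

-20

V⁴⁺: group 5, so d-count = 5 − 4 = 1.
In an octahedral site d¹ (HS) is t2g^1 e_g^0, giving CFSE(oct) = -0.4Δ_oct = -60 kJ/mol.
Tetrahedral e^1 t2^0 gives -0.6Δₜ = -0.6 × (4/9) × 150 = -40 kJ/mol.
Subtracting, OSPE = -60 − (-40) = -20 kJ/mol.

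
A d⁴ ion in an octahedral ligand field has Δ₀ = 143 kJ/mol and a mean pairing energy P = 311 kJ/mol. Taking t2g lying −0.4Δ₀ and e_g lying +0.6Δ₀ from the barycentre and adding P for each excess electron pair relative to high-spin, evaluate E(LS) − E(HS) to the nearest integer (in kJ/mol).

High-spin d⁴ fills as t2g^3 e_g^1 with CFSE 3(−0.4) + 1(+0.6) = -0.6Δ₀ = -86 kJ/mol.
Low-spin: t2g^4 e_g^0, orbital CFSE = -1.6Δ₀ = -229 kJ/mol; plus 1 excess pair × P = +311 kJ/mol; total 82 kJ/mol.
Thus E(LS) − E(HS) = 168 kJ/mol.

168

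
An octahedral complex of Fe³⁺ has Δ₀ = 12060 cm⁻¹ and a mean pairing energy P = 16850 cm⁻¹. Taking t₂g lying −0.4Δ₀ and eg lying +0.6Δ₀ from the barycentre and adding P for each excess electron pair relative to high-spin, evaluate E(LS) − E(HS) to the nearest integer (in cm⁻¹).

Fe is in group 8, so Fe³⁺ is d⁵ (8 − 3 = 5).
In the high-spin limit (t₂g³ eg²) the orbital term is 0.0Δ₀ = 0 cm⁻¹, with no excess pairing.
Low-spin t₂g⁵ eg⁰ gives -2.0Δ₀ = -24120 cm⁻¹, but forming 2 extra pairs costs 2P = 33700 cm⁻¹, so E(LS) = -24120 + 33700 = 9580 cm⁻¹.
The difference is 9580 − (0) = 9580 cm⁻¹, so high-spin lies lower.

9580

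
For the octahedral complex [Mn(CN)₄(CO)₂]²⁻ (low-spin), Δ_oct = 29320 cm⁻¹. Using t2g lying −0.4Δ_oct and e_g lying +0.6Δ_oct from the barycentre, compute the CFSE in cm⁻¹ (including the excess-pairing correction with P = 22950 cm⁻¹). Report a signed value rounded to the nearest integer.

-12740

Ligand charges: 4×(-1) from CN⁻ and 2×(+0) from CO sum to -4; with overall charge -2, Mn is +2.
Mn sits in group 7; removing 2 electrons leaves Mn²⁺ with 7 − 2 = 5 d electrons.
Electron filling gives t2g^5 e_g^0.
Orbital CFSE = 5(-0.4) + 0(0.6) = -2.0Δ_oct = -2.0 × 29320 = -58640 cm⁻¹.
Relative to high-spin t2g^3 e_g^2 (0 paired), the low-spin configuration has 2 additional pairs, contributing +2 × 22950 = +45900 cm⁻¹.
Overall CFSE = -58640 + 45900 = -12740 cm⁻¹.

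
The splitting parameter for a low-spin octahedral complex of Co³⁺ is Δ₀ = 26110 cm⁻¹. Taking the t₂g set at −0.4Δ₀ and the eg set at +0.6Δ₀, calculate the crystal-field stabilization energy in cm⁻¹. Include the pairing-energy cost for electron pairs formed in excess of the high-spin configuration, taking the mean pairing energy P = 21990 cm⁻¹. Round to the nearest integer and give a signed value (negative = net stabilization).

-18684

Co sits in group 9; removing 3 electrons leaves Co³⁺ with 9 − 3 = 6 d electrons.
Electron filling gives t₂g⁶ eg⁰.
CFSE(orbital) = 6×(-0.4Δ₀) + 0×(0.6Δ₀) = -2.4Δ₀; with Δ₀ = 26110 cm⁻¹ that is -62664 cm⁻¹.
Pairing penalty: 3 pairs vs 1 in the high-spin reference → 2 extra × P = 43980 cm⁻¹.
Overall CFSE = -62664 + 43980 = -18684 cm⁻¹.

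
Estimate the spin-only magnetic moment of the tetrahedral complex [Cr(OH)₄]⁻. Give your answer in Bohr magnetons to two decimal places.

3.87 Bohr magnetons

Each OH⁻ contributes -1; 4 × (-1) = -4. With overall charge -1, Cr is in the +3 oxidation state.
Group 6 minus oxidation state +3 gives a d³ configuration for Cr³⁺.
With tetrahedral geometry the complex is necessarily high-spin.
Configuration: e^2 t2^1 → 3 unpaired electrons.
μ(spin-only) = √[3(3+2)] = √15 ≈ 3.87 Bohr magnetons.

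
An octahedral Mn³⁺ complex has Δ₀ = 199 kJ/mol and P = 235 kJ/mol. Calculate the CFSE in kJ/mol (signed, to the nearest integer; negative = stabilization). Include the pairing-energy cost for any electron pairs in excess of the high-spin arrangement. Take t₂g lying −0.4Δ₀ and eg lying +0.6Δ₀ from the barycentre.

-119

Mn³⁺: group 7, so d-count = 7 − 3 = 4.
Here Δ₀ < P (199 < 235), so the high-spin state is favoured.
Filling d⁴ accordingly: t₂g³ eg¹.
Orbital CFSE = -0.6Δ₀ = -0.6 × 199 = -119 kJ/mol.
High-spin has no excess pairs, so no pairing correction applies.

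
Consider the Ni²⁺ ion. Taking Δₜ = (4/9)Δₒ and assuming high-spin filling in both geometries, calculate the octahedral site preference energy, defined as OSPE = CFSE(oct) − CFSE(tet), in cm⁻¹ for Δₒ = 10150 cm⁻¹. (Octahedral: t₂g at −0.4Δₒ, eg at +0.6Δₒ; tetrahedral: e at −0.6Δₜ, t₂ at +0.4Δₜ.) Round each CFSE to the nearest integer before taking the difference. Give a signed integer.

-8571

Group 10 minus oxidation state +2 gives a d⁸ configuration for Ni²⁺.
Octahedral high-spin t₂g⁶ eg²: CFSE = -1.2 × 10150 = -12180 cm⁻¹.
Tetrahedral e⁴ t₂⁴ gives -0.8Δₜ = -0.8 × (4/9) × 10150 = -3609 cm⁻¹.
OSPE = -12180 − (-3609) = -8571 cm⁻¹.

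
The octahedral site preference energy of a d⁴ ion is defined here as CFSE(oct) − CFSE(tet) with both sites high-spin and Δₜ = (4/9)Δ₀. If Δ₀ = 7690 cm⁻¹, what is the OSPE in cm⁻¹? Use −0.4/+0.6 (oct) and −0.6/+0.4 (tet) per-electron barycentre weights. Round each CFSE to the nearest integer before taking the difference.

Octahedral high-spin t₂g³ eg¹: CFSE = -0.6 × 7690 = -4614 cm⁻¹.
Tetrahedral: e² t₂², CFSE = 2(−0.6) + 2(+0.4) = -0.4Δₜ = -0.4 × (4/9) × 7690 = -1367 cm⁻¹.
OSPE = CFSE(oct) − CFSE(tet) = -4614 − (-1367) = -3247 cm⁻¹.

-3247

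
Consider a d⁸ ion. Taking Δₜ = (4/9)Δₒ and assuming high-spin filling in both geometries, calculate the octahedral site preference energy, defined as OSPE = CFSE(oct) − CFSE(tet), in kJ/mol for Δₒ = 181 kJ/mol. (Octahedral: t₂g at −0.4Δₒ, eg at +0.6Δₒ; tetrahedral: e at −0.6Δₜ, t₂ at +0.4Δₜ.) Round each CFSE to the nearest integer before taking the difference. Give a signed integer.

-153

Octahedral high-spin t₂g⁶ eg²: CFSE = -1.2 × 181 = -217 kJ/mol.
In a tetrahedral site the filling is e⁴ t₂⁴: CFSE(tet) = -0.8Δₜ = -0.8 × (4/9)(181) = -64 kJ/mol.
OSPE = -217 − (-64) = -153 kJ/mol.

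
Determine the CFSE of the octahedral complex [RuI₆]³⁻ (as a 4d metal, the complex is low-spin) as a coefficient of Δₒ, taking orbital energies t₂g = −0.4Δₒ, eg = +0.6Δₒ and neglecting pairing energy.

-2.0 Δₒ

Each I⁻ contributes -1; 6 × (-1) = -6. With overall charge -3, Ru is in the +3 oxidation state.
Ru³⁺: group 8, so d-count = 8 − 3 = 5.
Configuration: t₂g⁵ eg⁰.
CFSE = 5(-0.4Δₒ) + 0(0.6Δₒ) = -2.0Δₒ + 0.0Δₒ = -2.0Δₒ.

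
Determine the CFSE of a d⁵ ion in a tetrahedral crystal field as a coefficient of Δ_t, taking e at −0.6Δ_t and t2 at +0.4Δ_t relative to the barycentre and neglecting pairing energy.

0.0 Δ_t

Tetrahedral splitting is small, so the complex is high-spin.
Configuration: e^2 t2^3.
CFSE = 2(-0.6Δ_t) + 3(0.4Δ_t) = -1.2Δ_t + 1.2Δ_t = 0.0Δ_t.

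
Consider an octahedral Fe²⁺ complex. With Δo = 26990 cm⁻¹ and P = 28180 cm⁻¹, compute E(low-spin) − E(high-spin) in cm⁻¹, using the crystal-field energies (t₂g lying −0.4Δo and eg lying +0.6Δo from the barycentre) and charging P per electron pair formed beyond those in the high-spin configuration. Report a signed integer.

2380

Fe is in group 8, so Fe²⁺ is d⁶ (8 − 2 = 6).
High-spin d⁶ fills as t₂g⁴ eg² with CFSE 4(−0.4) + 2(+0.6) = -0.4Δo = -10796 cm⁻¹.
For low-spin the configuration is t₂g⁶ eg⁰: orbital energy -2.4 × 26990 = -64776 cm⁻¹, and 2 additional pairs relative to high-spin add 56360 cm⁻¹, giving -8416 cm⁻¹.
E(LS) − E(HS) = -8416 − (-10796) = 2380 cm⁻¹.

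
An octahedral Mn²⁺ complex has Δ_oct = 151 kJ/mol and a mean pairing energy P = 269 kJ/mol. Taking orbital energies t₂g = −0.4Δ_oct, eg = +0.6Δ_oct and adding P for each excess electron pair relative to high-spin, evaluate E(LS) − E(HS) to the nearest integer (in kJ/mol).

236

Mn²⁺: group 7, so d-count = 7 − 2 = 5.
High-spin: t₂g³ eg², CFSE = 0.0Δ_oct = 0 kJ/mol.
For low-spin the configuration is t₂g⁵ eg⁰: orbital energy -2.0 × 151 = -302 kJ/mol, and 2 additional pairs relative to high-spin add 538 kJ/mol, giving 236 kJ/mol.
The difference is 236 − (0) = 236 kJ/mol, so high-spin lies lower.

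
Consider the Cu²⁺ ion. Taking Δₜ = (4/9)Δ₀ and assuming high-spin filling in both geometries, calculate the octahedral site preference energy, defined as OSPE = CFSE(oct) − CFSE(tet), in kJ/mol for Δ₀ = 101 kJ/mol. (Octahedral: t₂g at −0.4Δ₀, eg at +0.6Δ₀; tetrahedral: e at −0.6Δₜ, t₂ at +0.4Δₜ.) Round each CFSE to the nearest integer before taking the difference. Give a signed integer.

Cu²⁺: group 11, so d-count = 11 − 2 = 9.
Octahedral (high-spin): t₂g⁶ eg³, CFSE = 6(−0.4) + 3(+0.6) = -0.6Δ₀ = -0.6 × 101 = -61 kJ/mol.
In a tetrahedral site the filling is e⁴ t₂⁵: CFSE(tet) = -0.4Δₜ = -0.4 × (4/9)(101) = -18 kJ/mol.
OSPE = -61 − (-18) = -43 kJ/mol.

-43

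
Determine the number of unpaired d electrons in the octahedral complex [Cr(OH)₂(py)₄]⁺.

Ligand charges: 2×(-1) from OH⁻ and 4×(+0) from py sum to -2; with overall charge +1, Cr is +3.
Cr sits in group 6; removing 3 electrons leaves Cr³⁺ with 6 − 3 = 3 d electrons.
Configuration: t₂g³ eg⁰, giving 3 unpaired electrons.

3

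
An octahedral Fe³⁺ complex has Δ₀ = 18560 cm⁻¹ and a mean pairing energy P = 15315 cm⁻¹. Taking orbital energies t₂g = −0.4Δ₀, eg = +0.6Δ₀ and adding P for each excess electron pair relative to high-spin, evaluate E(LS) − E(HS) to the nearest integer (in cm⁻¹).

-6490

Fe is in group 8, so Fe³⁺ is d⁵ (8 − 3 = 5).
High-spin: t₂g³ eg², CFSE = 0.0Δ₀ = 0 cm⁻¹.
Low-spin: t₂g⁵ eg⁰, orbital CFSE = -2.0Δ₀ = -37120 cm⁻¹; plus 2 excess pairs × P = +30630 cm⁻¹; total -6490 cm⁻¹.
Thus E(LS) − E(HS) = -6490 cm⁻¹.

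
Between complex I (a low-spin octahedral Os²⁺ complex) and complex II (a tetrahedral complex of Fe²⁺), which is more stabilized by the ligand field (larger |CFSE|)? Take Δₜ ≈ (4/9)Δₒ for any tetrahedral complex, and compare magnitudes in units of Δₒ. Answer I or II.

I: Os sits in group 8; removing 2 electrons leaves Os²⁺ with 8 − 2 = 6 d electrons; t2g^6 e_g^0, CFSE = -2.4Δₒ.
II: Fe sits in group 8; removing 2 electrons leaves Fe²⁺ with 8 − 2 = 6 d electrons; Tetrahedral fields are weak (Δₜ ≈ 4/9 Δₒ), so electrons fill high-spin; e³ t₂³, CFSE = -0.6Δₜ ≈ -0.27Δₒ.
So I has the larger |CFSE|.

I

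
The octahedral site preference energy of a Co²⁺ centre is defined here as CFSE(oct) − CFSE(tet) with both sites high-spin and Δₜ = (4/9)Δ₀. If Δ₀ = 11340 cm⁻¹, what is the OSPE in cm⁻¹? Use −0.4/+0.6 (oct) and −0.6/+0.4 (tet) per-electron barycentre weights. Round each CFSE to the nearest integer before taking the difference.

-3024

Co²⁺: group 9, so d-count = 9 − 2 = 7.
Octahedral (high-spin): t₂g⁵ eg², CFSE = 5(−0.4) + 2(+0.6) = -0.8Δ₀ = -0.8 × 11340 = -9072 cm⁻¹.
In a tetrahedral site the filling is e⁴ t₂³: CFSE(tet) = -1.2Δₜ = -1.2 × (4/9)(11340) = -6048 cm⁻¹.
OSPE = -9072 − (-6048) = -3024 cm⁻¹.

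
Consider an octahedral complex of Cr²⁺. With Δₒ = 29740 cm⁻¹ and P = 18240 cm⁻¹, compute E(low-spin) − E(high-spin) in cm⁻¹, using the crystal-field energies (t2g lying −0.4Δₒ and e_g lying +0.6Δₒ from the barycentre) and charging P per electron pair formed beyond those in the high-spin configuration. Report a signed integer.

Cr is in group 6, so Cr²⁺ is d⁴ (6 − 2 = 4).
High-spin: t2g^3 e_g^1, CFSE = -0.6Δₒ = -17844 cm⁻¹.
Low-spin: t2g^4 e_g^0, orbital CFSE = -1.6Δₒ = -47584 cm⁻¹; plus 1 excess pair × P = +18240 cm⁻¹; total -29344 cm⁻¹.
Thus E(LS) − E(HS) = -11500 cm⁻¹.

-11500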